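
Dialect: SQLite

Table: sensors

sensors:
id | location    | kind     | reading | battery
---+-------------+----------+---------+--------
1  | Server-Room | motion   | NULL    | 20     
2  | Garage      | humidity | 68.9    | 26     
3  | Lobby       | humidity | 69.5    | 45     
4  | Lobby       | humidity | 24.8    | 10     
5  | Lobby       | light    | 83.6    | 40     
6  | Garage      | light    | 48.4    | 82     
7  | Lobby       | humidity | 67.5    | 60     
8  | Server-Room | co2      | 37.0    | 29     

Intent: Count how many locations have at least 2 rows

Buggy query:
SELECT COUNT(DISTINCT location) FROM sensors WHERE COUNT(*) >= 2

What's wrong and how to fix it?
Bug: COUNT(*) cannot appear in WHERE; the per-group count doesn't exist yet

Fix: Use a subquery that GROUPs and filters with HAVING, then count its rows

Corrected query:
SELECT COUNT(*) FROM (SELECT location FROM sensors GROUP BY location HAVING COUNT(*) >= 2)

Result:
COUNT(*)
--------
3       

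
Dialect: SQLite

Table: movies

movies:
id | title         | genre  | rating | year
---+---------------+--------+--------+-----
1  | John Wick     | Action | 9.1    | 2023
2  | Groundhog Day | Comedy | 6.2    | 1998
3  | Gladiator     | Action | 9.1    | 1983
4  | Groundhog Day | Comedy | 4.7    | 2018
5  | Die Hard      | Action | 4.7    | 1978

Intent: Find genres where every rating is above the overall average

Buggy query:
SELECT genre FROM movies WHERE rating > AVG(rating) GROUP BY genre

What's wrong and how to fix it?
Bug: AVG() is an aggregate; it can't sit directly in WHERE

Fix: Compute the overall average in a scalar subquery and compare each group's MIN against it in HAVING

Corrected query:
SELECT genre FROM movies GROUP BY genre HAVING MIN(rating) > (SELECT AVG(rating) FROM movies)

Result:
(no rows)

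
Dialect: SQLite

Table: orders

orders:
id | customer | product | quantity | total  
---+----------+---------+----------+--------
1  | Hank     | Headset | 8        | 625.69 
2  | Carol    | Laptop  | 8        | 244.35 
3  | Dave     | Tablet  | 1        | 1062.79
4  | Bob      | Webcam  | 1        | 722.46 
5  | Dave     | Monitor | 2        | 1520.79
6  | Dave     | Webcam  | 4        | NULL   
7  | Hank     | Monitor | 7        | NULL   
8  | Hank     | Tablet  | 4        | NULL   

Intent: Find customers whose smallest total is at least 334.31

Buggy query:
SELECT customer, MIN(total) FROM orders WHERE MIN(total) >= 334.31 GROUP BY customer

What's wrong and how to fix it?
Bug: Aggregates like MIN are computed per group after WHERE runs

Fix: Replace WHERE with HAVING after the GROUP BY

Corrected query:
SELECT customer, MIN(total) FROM orders GROUP BY customer HAVING MIN(total) >= 334.31

Result:
customer | MIN(total)
---------+-----------
Bob      | 722.46    
Dave     | 1062.79   
Hank     | 625.69    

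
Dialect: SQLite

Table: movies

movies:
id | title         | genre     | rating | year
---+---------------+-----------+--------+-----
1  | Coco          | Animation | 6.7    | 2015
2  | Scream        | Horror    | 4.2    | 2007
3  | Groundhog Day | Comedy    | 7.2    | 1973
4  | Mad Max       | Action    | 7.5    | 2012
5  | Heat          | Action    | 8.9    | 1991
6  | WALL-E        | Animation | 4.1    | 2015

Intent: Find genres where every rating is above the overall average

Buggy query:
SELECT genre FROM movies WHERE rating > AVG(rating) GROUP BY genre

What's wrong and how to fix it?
Bug: AVG() is an aggregate; it can't sit directly in WHERE

Fix: Use a subquery for AVG and a HAVING MIN(...) filter so the condition holds for every row in the group

Corrected query:
SELECT genre FROM movies GROUP BY genre HAVING MIN(rating) > (SELECT AVG(rating) FROM movies)

Result:
genre 
------
Action
Comedy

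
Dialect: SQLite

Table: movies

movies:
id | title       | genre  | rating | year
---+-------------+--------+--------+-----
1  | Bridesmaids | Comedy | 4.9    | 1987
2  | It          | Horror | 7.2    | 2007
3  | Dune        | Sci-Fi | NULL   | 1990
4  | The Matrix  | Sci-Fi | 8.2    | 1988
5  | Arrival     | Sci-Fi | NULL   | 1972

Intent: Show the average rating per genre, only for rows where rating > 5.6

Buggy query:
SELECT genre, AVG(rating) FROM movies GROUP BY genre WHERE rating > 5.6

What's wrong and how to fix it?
Bug: WHERE cannot follow GROUP BY

Fix: Move the WHERE clause before GROUP BY

Corrected query:
SELECT genre, AVG(rating) FROM movies WHERE rating > 5.6 GROUP BY genre

Result:
genre  | AVG(rating)
-------+------------
Horror | 7.2        
Sci-Fi | 8.2        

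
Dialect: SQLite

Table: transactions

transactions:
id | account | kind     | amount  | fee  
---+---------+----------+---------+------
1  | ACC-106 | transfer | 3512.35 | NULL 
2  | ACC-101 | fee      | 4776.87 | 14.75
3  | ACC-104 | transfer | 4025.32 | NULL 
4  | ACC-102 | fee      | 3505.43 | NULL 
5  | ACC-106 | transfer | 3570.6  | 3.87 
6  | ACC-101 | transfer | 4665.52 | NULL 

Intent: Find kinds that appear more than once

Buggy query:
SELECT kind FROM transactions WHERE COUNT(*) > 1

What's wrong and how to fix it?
Bug: WHERE can't reference COUNT(*); aggregates are computed after WHERE

Fix: GROUP BY kind, then filter groups with HAVING COUNT(*) > 1

Corrected query:
SELECT kind FROM transactions GROUP BY kind HAVING COUNT(*) > 1

Result:
kind    
--------
fee     
transfer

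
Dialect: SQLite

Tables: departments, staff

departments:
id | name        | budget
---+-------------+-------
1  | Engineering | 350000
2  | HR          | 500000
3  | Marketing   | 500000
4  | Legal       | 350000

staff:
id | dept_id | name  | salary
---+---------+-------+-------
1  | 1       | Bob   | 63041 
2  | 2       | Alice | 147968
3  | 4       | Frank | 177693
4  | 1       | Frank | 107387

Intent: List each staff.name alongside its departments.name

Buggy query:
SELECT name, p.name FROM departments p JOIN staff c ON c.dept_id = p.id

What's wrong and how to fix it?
Bug: Both tables have a 'name' column; the unqualified reference is ambiguous

Fix: Prefix ambiguous columns with the table alias

Corrected query:
SELECT c.name, p.name FROM departments p JOIN staff c ON c.dept_id = p.id

Result:
name  | name       
------+------------
Bob   | Engineering
Alice | HR         
Frank | Legal      
Frank | Engineering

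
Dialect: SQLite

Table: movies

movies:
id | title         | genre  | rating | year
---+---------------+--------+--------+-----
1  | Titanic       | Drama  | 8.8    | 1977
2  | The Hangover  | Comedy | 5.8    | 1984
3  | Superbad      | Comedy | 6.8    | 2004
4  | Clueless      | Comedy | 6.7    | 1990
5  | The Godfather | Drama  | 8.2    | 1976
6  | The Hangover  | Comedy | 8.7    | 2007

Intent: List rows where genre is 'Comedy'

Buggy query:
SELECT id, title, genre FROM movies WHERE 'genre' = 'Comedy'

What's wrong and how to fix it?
Bug: Single quotes denote string literals in SQL; the column name is being compared as a constant string

Fix: Reference the column as genre without single quotes

Corrected query:
SELECT id, title, genre FROM movies WHERE genre = 'Comedy'

Result:
id | title        | genre 
---+--------------+-------
2  | The Hangover | Comedy
3  | Superbad     | Comedy
4  | Clueless     | Comedy
6  | The Hangover | Comedy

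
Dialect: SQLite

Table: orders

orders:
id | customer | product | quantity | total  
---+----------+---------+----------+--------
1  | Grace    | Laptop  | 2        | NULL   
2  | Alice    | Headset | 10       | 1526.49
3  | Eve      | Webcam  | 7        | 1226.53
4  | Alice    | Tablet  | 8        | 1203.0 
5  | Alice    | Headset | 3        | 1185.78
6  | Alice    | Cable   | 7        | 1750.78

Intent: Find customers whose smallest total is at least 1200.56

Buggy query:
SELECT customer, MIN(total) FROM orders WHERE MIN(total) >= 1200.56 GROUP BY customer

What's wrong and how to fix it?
Bug: Aggregates like MIN are computed per group after WHERE runs

Fix: Replace WHERE with HAVING after the GROUP BY

Corrected query:
SELECT customer, MIN(total) FROM orders GROUP BY customer HAVING MIN(total) >= 1200.56

Result:
customer | MIN(total)
---------+-----------
Eve      | 1226.53   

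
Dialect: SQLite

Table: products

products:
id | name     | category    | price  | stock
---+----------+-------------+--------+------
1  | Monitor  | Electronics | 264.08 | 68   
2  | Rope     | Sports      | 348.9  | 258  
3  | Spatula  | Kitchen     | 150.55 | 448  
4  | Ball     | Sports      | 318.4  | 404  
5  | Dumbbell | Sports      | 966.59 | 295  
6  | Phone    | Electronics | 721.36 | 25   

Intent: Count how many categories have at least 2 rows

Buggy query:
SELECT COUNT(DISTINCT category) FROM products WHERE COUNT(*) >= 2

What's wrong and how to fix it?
Bug: WHERE filters individual rows, not groups, so a group-level COUNT is invalid there

Fix: Group first with HAVING COUNT(*) >= 2, then COUNT the resulting groups

Corrected query:
SELECT COUNT(*) FROM (SELECT category FROM products GROUP BY category HAVING COUNT(*) >= 2)

Result:
COUNT(*)
--------
2       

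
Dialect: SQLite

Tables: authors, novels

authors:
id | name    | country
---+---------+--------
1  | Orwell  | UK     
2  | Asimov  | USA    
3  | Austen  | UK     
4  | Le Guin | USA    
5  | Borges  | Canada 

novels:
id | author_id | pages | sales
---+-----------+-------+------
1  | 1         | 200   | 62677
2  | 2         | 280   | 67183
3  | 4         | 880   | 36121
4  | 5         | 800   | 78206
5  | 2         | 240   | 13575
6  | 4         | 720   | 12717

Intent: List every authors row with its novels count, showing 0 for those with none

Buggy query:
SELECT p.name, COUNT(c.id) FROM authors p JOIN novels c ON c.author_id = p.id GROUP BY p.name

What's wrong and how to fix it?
Bug: An inner join excludes parents with zero children

Fix: Use LEFT JOIN so parents without children still appear (COUNT(c.id) gives 0)

Corrected query:
SELECT p.name, COUNT(c.id) FROM authors p LEFT JOIN novels c ON c.author_id = p.id GROUP BY p.name

Result:
name    | COUNT(c.id)
--------+------------
Asimov  | 2          
Austen  | 0          
Borges  | 1          
Le Guin | 2          
Orwell  | 1          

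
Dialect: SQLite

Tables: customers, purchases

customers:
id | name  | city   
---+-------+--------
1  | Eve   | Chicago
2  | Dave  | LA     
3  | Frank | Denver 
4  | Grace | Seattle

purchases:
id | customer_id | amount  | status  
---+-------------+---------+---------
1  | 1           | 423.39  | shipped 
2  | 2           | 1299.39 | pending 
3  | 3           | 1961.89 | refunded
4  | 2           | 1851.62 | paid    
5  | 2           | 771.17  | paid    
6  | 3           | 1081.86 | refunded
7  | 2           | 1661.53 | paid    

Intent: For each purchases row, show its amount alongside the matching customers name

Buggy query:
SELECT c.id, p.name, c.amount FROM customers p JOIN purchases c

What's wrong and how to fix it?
Bug: JOIN with no ON clause produces a cartesian product; every purchases row pairs with every customers row

Fix: Add ON c.customer_id = p.id to the JOIN

Corrected query:
SELECT c.id, p.name, c.amount FROM customers p JOIN purchases c ON c.customer_id = p.id

Result:
id | name  | amount 
---+-------+--------
1  | Eve   | 423.39 
2  | Dave  | 1299.39
3  | Frank | 1961.89
4  | Dave  | 1851.62
5  | Dave  | 771.17 
6  | Frank | 1081.86
7  | Dave  | 1661.53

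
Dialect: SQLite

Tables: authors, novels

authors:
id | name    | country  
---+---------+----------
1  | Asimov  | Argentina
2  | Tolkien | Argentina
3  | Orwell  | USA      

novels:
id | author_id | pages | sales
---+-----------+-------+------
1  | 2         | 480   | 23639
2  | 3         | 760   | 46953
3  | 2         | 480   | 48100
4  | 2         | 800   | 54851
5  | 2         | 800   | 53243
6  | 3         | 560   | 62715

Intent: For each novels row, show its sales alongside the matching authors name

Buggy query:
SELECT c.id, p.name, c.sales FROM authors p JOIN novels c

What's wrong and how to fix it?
Bug: Missing join condition: each novels row is matched to all authors rows instead of just its own

Fix: Add ON c.author_id = p.id to the JOIN

Corrected query:
SELECT c.id, p.name, c.sales FROM authors p JOIN novels c ON c.author_id = p.id

Result:
id | name    | sales
---+---------+------
1  | Tolkien | 23639
2  | Orwell  | 46953
3  | Tolkien | 48100
4  | Tolkien | 54851
5  | Tolkien | 53243
6  | Orwell  | 62715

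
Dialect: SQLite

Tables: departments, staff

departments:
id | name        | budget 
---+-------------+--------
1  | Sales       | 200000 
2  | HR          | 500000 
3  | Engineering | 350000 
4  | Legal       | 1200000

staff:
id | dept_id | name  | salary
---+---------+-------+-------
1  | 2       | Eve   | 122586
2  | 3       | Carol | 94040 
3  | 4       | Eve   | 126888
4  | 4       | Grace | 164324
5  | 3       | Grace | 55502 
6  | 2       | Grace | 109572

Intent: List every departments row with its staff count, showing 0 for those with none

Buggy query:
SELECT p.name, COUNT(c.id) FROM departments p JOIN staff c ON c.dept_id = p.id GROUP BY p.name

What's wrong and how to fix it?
Bug: INNER JOIN drops departments rows that have no matching staff rows

Fix: Switch to LEFT JOIN to retain unmatched parent rows

Corrected query:
SELECT p.name, COUNT(c.id) FROM departments p LEFT JOIN staff c ON c.dept_id = p.id GROUP BY p.name

Result:
name        | COUNT(c.id)
------------+------------
Engineering | 2          
HR          | 2          
Legal       | 2          
Sales       | 0          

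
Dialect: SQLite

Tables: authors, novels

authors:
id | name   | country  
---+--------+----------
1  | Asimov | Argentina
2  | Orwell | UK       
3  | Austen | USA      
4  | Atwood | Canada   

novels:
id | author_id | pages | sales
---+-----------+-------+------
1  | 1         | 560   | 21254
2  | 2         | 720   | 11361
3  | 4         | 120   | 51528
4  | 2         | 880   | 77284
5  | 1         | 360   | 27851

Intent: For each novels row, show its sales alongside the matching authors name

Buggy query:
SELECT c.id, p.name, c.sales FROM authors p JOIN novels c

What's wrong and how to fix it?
Bug: JOIN with no ON clause produces a cartesian product; every novels row pairs with every authors row

Fix: Add ON c.author_id = p.id to the JOIN

Corrected query:
SELECT c.id, p.name, c.sales FROM authors p JOIN novels c ON c.author_id = p.id

Result:
id | name   | sales
---+--------+------
1  | Asimov | 21254
2  | Orwell | 11361
3  | Atwood | 51528
4  | Orwell | 77284
5  | Asimov | 27851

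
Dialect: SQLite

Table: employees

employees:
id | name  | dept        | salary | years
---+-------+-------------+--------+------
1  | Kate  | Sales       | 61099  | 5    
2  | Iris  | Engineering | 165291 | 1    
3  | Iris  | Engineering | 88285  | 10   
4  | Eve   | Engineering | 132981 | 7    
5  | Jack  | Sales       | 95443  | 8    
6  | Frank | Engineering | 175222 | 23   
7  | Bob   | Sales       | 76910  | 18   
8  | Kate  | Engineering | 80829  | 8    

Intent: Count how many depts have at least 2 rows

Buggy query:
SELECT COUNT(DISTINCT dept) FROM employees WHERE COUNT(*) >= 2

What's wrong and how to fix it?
Bug: WHERE filters individual rows, not groups, so a group-level COUNT is invalid there

Fix: Use a subquery that GROUPs and filters with HAVING, then count its rows

Corrected query:
SELECT COUNT(*) FROM (SELECT dept FROM employees GROUP BY dept HAVING COUNT(*) >= 2)

Result:
COUNT(*)
--------
2       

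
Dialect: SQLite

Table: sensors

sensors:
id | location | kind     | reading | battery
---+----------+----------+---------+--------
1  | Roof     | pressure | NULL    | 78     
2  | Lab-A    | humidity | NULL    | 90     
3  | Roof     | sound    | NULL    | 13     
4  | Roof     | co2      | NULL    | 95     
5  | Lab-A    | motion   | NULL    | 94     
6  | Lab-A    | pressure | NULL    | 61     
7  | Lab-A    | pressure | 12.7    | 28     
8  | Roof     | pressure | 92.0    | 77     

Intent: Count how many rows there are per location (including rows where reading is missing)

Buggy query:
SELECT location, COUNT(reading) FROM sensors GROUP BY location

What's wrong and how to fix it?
Bug: COUNT(reading) skips NULLs, so groups with missing reading are undercounted

Fix: Use COUNT(*) to count all rows regardless of NULL

Corrected query:
SELECT location, COUNT(*) FROM sensors GROUP BY location

Result:
location | COUNT(*)
---------+---------
Lab-A    | 4       
Roof     | 4       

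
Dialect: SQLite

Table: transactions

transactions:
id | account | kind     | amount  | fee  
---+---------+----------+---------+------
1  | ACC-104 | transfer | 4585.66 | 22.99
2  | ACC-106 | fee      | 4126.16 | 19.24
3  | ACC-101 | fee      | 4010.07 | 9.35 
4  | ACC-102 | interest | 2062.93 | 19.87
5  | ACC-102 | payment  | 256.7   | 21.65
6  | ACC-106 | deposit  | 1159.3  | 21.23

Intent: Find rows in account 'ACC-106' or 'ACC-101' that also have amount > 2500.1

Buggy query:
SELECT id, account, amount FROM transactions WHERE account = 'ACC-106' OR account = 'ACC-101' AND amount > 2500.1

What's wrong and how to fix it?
Bug: Without parentheses, AND is evaluated before OR, so the amount filter only applies to the 'ACC-101' branch

Fix: Add parentheses around the OR so the AND applies to both alternatives

Corrected query:
SELECT id, account, amount FROM transactions WHERE (account = 'ACC-106' OR account = 'ACC-101') AND amount > 2500.1

Result:
id | account | amount 
---+---------+--------
2  | ACC-106 | 4126.16
3  | ACC-101 | 4010.07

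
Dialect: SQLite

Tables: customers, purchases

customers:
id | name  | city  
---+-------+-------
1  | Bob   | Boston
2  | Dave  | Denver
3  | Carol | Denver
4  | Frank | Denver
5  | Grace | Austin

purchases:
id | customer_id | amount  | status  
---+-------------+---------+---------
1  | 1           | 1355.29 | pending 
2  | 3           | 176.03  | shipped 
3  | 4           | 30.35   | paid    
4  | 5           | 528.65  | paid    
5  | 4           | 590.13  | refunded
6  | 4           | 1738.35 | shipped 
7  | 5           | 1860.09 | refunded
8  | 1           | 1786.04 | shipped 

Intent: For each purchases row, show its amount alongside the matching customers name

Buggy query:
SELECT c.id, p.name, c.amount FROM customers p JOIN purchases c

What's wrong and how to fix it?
Bug: Missing join condition: each purchases row is matched to all customers rows instead of just its own

Fix: Specify the join condition linking the foreign key to the parent id

Corrected query:
SELECT c.id, p.name, c.amount FROM customers p JOIN purchases c ON c.customer_id = p.id

Result:
id | name  | amount 
---+-------+--------
1  | Bob   | 1355.29
2  | Carol | 176.03 
3  | Frank | 30.35  
4  | Grace | 528.65 
5  | Frank | 590.13 
6  | Frank | 1738.35
7  | Grace | 1860.09
8  | Bob   | 1786.04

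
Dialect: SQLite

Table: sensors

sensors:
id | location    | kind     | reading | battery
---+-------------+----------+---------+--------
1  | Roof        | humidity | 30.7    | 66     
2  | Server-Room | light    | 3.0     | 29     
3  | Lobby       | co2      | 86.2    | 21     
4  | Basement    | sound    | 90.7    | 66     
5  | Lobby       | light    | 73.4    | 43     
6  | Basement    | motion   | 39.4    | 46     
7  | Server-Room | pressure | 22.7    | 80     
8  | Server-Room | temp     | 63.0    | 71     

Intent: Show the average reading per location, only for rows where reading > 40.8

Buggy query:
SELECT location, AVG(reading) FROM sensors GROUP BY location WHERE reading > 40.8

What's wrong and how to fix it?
Bug: Row-level WHERE must come before GROUP BY in the clause order

Fix: Place WHERE between FROM and GROUP BY

Corrected query:
SELECT location, AVG(reading) FROM sensors WHERE reading > 40.8 GROUP BY location

Result:
location    | AVG(reading)
------------+-------------
Basement    | 90.7        
Lobby       | 79.8        
Server-Room | 63          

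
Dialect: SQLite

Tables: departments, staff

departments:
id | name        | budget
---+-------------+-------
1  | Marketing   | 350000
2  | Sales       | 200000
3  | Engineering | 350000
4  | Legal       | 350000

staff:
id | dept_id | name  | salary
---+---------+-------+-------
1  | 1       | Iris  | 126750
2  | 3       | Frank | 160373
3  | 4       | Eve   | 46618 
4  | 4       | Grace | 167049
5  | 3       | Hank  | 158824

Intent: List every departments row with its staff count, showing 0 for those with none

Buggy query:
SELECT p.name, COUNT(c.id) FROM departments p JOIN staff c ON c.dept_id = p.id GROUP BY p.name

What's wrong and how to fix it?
Bug: An inner join excludes parents with zero children

Fix: Use LEFT JOIN so parents without children still appear (COUNT(c.id) gives 0)

Corrected query:
SELECT p.name, COUNT(c.id) FROM departments p LEFT JOIN staff c ON c.dept_id = p.id GROUP BY p.name

Result:
name        | COUNT(c.id)
------------+------------
Engineering | 2          
Legal       | 2          
Marketing   | 1          
Sales       | 0          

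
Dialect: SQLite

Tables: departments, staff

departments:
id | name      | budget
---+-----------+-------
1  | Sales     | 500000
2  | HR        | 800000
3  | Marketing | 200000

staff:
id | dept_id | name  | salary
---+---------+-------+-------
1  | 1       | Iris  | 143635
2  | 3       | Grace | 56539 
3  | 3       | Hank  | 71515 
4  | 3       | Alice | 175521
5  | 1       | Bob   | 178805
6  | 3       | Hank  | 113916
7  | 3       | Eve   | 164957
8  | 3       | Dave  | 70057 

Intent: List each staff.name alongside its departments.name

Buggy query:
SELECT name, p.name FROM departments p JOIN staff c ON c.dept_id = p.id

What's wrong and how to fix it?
Bug: 'name' exists in both joined tables, so the database can't tell which one is meant

Fix: Qualify the column with its table alias (c.name)

Corrected query:
SELECT c.name, p.name FROM departments p JOIN staff c ON c.dept_id = p.id

Result:
name  | name     
------+----------
Iris  | Sales    
Grace | Marketing
Hank  | Marketing
Alice | Marketing
Bob   | Sales    
Hank  | Marketing
Eve   | Marketing
Dave  | Marketing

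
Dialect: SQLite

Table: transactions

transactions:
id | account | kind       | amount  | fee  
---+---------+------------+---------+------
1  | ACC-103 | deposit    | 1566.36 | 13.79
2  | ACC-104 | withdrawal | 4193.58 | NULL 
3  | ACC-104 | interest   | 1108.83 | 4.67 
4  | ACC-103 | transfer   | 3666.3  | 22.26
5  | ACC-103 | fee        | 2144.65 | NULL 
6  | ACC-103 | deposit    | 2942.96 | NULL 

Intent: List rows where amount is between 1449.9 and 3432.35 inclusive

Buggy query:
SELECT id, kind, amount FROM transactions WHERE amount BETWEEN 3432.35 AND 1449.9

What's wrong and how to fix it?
Bug: BETWEEN expects the lower bound first; with 3432.35 AND 1449.9 the range is empty

Fix: Swap the bounds so the smaller value comes first

Corrected query:
SELECT id, kind, amount FROM transactions WHERE amount BETWEEN 1449.9 AND 3432.35

Result:
id | kind    | amount 
---+---------+--------
1  | deposit | 1566.36
5  | fee     | 2144.65
6  | deposit | 2942.96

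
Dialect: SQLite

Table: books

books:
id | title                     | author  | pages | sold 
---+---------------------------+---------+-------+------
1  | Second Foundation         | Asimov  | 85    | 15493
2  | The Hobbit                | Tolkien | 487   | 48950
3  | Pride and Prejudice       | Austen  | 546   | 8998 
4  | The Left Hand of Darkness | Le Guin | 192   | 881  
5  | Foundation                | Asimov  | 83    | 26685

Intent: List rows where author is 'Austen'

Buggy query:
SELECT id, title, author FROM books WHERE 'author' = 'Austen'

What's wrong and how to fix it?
Bug: Single quotes denote string literals in SQL; the column name is being compared as a constant string

Fix: Remove the quotes around the column name (or use double quotes for an identifier)

Corrected query:
SELECT id, title, author FROM books WHERE author = 'Austen'

Result:
id | title               | author
---+---------------------+-------
3  | Pride and Prejudice | Austen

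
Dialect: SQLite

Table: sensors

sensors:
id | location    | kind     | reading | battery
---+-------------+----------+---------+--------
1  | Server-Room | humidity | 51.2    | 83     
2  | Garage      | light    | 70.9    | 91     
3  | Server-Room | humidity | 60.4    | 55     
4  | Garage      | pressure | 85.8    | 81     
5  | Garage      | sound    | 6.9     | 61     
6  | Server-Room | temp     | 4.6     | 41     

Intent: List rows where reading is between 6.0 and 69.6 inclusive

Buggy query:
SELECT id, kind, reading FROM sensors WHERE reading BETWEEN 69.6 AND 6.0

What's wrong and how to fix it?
Bug: The bounds are reversed; BETWEEN a AND b requires a <= b to match anything

Fix: Swap the bounds so the smaller value comes first

Corrected query:
SELECT id, kind, reading FROM sensors WHERE reading BETWEEN 6.0 AND 69.6

Result:
id | kind     | reading
---+----------+--------
1  | humidity | 51.2   
3  | humidity | 60.4   
5  | sound    | 6.9    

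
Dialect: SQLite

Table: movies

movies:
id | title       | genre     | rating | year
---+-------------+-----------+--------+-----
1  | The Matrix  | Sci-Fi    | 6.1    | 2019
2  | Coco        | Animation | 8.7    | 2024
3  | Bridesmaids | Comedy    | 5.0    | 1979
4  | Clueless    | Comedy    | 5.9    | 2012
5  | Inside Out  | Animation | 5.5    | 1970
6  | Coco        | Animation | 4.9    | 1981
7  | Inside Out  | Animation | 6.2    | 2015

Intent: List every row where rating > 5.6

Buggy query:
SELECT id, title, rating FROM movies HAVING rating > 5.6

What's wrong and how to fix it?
Bug: HAVING filters the output of aggregation, but this query has no GROUP BY and no aggregate functions, so SQLite rejects it (HAVING clause on a non-aggregate query); the condition here is per row

Fix: Use WHERE for row-level filtering

Corrected query:
SELECT id, title, rating FROM movies WHERE rating > 5.6

Result:
id | title      | rating
---+------------+-------
1  | The Matrix | 6.1   
2  | Coco       | 8.7   
4  | Clueless   | 5.9   
7  | Inside Out | 6.2   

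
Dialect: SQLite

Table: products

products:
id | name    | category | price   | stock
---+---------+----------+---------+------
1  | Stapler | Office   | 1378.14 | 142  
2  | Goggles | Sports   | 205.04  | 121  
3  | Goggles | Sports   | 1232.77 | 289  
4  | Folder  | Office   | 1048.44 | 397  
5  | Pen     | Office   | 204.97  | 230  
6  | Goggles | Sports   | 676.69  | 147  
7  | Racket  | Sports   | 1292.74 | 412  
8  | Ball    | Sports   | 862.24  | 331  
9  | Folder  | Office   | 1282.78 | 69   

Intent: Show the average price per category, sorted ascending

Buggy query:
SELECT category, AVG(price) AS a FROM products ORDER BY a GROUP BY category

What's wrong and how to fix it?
Bug: GROUP BY must precede ORDER BY

Fix: Reorder: SELECT … FROM … GROUP BY … ORDER BY …

Corrected query:
SELECT category, AVG(price) AS a FROM products GROUP BY category ORDER BY a

Result:
category | a       
---------+---------
Sports   | 853.896 
Office   | 978.5825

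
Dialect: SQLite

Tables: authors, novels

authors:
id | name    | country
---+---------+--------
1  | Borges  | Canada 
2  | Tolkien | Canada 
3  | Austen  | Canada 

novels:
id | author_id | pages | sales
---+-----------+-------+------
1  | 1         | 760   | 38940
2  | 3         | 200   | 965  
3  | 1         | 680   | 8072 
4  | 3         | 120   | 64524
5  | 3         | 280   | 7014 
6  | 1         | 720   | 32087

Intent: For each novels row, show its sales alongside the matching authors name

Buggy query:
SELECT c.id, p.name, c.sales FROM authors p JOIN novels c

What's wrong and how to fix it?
Bug: JOIN with no ON clause produces a cartesian product; every novels row pairs with every authors row

Fix: Add ON c.author_id = p.id to the JOIN

Corrected query:
SELECT c.id, p.name, c.sales FROM authors p JOIN novels c ON c.author_id = p.id

Result:
id | name   | sales
---+--------+------
1  | Borges | 38940
2  | Austen | 965  
3  | Borges | 8072 
4  | Austen | 64524
5  | Austen | 7014 
6  | Borges | 32087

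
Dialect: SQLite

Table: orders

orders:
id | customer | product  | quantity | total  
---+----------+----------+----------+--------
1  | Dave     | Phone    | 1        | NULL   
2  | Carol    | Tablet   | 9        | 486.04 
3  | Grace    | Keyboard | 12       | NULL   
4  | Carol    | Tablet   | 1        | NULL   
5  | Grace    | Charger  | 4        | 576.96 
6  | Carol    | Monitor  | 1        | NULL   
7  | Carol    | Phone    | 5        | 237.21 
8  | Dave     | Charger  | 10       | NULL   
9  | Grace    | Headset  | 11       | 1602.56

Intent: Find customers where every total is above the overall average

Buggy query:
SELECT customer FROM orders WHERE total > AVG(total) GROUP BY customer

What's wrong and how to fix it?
Bug: AVG() is an aggregate; it can't sit directly in WHERE

Fix: Compute the overall average in a scalar subquery and compare each group's MIN against it in HAVING

Corrected query:
SELECT customer FROM orders GROUP BY customer HAVING MIN(total) > (SELECT AVG(total) FROM orders)

Result:
(no rows)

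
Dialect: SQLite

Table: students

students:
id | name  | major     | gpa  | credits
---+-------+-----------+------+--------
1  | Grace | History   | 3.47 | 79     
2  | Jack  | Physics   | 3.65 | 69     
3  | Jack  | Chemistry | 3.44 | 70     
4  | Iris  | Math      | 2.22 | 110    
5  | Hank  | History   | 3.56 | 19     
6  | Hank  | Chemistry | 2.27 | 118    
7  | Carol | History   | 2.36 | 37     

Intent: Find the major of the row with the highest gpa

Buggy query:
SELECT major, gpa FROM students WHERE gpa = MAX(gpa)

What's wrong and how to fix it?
Bug: MAX(gpa) is an aggregate and cannot be used directly in WHERE

Fix: Use a subquery: WHERE gpa = (SELECT MAX(gpa) FROM students)

Corrected query:
SELECT major, gpa FROM students WHERE gpa = (SELECT MAX(gpa) FROM students)

Result:
major   | gpa 
--------+-----
Physics | 3.65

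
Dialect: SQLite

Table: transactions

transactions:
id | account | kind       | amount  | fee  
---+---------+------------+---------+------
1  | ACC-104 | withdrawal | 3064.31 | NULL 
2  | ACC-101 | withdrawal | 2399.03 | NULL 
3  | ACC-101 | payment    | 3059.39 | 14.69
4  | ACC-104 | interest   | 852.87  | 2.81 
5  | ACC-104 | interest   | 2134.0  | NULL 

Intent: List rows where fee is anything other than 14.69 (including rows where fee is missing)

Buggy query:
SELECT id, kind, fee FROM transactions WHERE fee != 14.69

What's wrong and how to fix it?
Bug: 'fee != 14.69' is unknown when fee is NULL, so NULL rows are silently excluded

Fix: Add an explicit OR fee IS NULL to include the missing-value rows

Corrected query:
SELECT id, kind, fee FROM transactions WHERE fee != 14.69 OR fee IS NULL

Result:
id | kind       | fee 
---+------------+-----
1  | withdrawal | NULL
2  | withdrawal | NULL
4  | interest   | 2.81
5  | interest   | NULL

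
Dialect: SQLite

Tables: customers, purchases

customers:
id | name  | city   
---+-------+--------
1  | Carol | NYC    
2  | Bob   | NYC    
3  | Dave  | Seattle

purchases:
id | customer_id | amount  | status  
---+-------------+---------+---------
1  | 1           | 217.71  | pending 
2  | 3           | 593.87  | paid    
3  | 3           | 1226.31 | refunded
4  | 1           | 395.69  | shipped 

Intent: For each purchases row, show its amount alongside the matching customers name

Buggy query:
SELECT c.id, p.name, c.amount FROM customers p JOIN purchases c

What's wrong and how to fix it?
Bug: Missing join condition: each purchases row is matched to all customers rows instead of just its own

Fix: Specify the join condition linking the foreign key to the parent id

Corrected query:
SELECT c.id, p.name, c.amount FROM customers p JOIN purchases c ON c.customer_id = p.id

Result:
id | name  | amount 
---+-------+--------
1  | Carol | 217.71 
2  | Dave  | 593.87 
3  | Dave  | 1226.31
4  | Carol | 395.69 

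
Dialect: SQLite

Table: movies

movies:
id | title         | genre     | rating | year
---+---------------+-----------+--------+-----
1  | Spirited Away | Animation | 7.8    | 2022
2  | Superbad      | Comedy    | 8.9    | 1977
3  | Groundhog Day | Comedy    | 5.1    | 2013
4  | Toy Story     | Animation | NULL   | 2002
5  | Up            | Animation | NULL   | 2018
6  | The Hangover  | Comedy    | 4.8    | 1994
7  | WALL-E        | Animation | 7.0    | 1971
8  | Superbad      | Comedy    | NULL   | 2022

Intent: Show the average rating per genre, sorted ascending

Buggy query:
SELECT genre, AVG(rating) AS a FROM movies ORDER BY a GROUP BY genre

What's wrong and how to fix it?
Bug: GROUP BY must precede ORDER BY

Fix: Move ORDER BY to the end, after GROUP BY

Corrected query:
SELECT genre, AVG(rating) AS a FROM movies GROUP BY genre ORDER BY a

Result:
genre     | a       
----------+---------
Comedy    | 6.266667
Animation | 7.4     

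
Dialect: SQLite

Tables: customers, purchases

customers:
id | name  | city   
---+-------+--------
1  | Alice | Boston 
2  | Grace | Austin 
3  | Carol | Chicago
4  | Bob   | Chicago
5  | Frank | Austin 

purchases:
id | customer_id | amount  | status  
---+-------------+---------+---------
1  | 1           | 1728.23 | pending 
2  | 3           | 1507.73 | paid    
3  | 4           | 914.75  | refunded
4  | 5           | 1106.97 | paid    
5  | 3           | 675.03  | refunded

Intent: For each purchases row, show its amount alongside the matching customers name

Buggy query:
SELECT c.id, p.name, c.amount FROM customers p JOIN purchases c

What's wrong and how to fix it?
Bug: Missing join condition: each purchases row is matched to all customers rows instead of just its own

Fix: Specify the join condition linking the foreign key to the parent id

Corrected query:
SELECT c.id, p.name, c.amount FROM customers p JOIN purchases c ON c.customer_id = p.id

Result:
id | name  | amount 
---+-------+--------
1  | Alice | 1728.23
2  | Carol | 1507.73
3  | Bob   | 914.75 
4  | Frank | 1106.97
5  | Carol | 675.03 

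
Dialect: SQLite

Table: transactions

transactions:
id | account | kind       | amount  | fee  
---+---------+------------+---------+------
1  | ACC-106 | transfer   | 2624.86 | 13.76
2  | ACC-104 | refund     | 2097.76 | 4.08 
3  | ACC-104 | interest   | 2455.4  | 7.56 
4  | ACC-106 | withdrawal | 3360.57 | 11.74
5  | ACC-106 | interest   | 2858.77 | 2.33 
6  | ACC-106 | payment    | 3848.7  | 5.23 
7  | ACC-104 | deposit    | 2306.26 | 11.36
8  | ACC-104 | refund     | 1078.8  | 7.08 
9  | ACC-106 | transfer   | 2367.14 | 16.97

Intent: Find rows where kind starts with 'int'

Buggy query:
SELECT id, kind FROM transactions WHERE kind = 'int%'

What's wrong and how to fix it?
Bug: '=' compares the literal string including the % character; pattern matching needs LIKE

Fix: Replace '=' with LIKE so 'int%' is treated as a pattern

Corrected query:
SELECT id, kind FROM transactions WHERE kind LIKE 'int%'

Result:
id | kind    
---+---------
3  | interest
5  | interest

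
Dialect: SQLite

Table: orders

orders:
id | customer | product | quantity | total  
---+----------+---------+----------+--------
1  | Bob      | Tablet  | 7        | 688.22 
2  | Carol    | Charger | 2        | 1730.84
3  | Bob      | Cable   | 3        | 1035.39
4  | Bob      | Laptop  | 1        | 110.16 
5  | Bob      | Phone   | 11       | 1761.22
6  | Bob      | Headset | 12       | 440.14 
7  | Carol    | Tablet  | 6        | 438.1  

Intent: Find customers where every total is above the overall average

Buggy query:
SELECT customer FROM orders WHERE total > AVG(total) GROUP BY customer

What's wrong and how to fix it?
Bug: WHERE evaluates per row before aggregation, so AVG() is unavailable

Fix: Use a subquery for AVG and a HAVING MIN(...) filter so the condition holds for every row in the group

Corrected query:
SELECT customer FROM orders GROUP BY customer HAVING MIN(total) > (SELECT AVG(total) FROM orders)

Result:
(no rows)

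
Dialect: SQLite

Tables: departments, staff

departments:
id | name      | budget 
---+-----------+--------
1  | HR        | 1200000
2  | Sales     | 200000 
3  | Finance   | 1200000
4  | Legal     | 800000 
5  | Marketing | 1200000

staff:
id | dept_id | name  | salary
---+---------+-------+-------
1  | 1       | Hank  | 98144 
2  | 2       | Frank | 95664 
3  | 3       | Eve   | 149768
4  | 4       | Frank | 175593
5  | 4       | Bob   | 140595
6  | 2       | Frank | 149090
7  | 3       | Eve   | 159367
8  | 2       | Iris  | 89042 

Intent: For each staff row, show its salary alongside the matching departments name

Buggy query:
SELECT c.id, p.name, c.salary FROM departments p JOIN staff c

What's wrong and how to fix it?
Bug: JOIN with no ON clause produces a cartesian product; every staff row pairs with every departments row

Fix: Add ON c.dept_id = p.id to the JOIN

Corrected query:
SELECT c.id, p.name, c.salary FROM departments p JOIN staff c ON c.dept_id = p.id

Result:
id | name    | salary
---+---------+-------
1  | HR      | 98144 
2  | Sales   | 95664 
3  | Finance | 149768
4  | Legal   | 175593
5  | Legal   | 140595
6  | Sales   | 149090
7  | Finance | 159367
8  | Sales   | 89042 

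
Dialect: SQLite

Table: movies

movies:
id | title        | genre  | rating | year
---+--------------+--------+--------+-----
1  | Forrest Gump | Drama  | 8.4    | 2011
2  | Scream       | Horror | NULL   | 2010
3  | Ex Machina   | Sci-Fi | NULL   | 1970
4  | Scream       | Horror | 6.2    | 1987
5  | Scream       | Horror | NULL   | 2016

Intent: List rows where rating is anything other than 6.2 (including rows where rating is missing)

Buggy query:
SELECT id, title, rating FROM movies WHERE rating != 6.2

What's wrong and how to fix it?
Bug: 'rating != 6.2' is unknown when rating is NULL, so NULL rows are silently excluded

Fix: Handle NULL separately with IS NULL alongside the inequality

Corrected query:
SELECT id, title, rating FROM movies WHERE rating != 6.2 OR rating IS NULL

Result:
id | title        | rating
---+--------------+-------
1  | Forrest Gump | 8.4   
2  | Scream       | NULL  
3  | Ex Machina   | NULL  
5  | Scream       | NULL  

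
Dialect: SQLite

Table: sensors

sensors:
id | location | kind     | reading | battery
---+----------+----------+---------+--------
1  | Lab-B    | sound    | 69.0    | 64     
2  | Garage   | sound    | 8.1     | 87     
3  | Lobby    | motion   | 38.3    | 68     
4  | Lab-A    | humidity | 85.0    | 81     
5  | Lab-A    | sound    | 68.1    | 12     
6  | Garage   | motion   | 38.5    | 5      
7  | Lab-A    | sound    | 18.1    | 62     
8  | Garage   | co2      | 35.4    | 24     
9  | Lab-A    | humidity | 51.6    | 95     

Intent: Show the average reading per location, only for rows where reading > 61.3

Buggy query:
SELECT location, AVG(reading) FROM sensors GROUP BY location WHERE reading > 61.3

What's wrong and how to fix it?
Bug: Row-level WHERE must come before GROUP BY in the clause order

Fix: Move the WHERE clause before GROUP BY

Corrected query:
SELECT location, AVG(reading) FROM sensors WHERE reading > 61.3 GROUP BY location

Result:
location | AVG(reading)
---------+-------------
Lab-A    | 76.55       
Lab-B    | 69          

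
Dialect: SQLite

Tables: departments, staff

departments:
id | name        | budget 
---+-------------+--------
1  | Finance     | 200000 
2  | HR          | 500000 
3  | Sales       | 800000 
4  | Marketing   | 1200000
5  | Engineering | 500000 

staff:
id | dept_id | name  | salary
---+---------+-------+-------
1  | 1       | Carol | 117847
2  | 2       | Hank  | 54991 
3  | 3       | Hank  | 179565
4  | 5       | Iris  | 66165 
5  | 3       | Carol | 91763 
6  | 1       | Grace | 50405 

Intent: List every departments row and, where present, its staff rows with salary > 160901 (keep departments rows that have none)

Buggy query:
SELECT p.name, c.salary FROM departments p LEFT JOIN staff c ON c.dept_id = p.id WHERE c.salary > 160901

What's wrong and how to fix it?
Bug: Filtering c.salary in WHERE discards the NULL rows produced by LEFT JOIN, turning it into an inner join

Fix: Move the right-table condition into the ON clause so unmatched parents are kept

Corrected query:
SELECT p.name, c.salary FROM departments p LEFT JOIN staff c ON c.dept_id = p.id AND c.salary > 160901

Result:
name        | salary
------------+-------
Finance     | NULL  
HR          | NULL  
Sales       | 179565
Marketing   | NULL  
Engineering | NULL  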